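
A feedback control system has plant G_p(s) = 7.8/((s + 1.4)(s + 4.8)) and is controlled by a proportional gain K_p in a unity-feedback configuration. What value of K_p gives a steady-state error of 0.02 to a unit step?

K_p = 42.2

For a type-0 loop with proportional control, e_ss = 1/(1 + K_p·G_p(0)).
G_p(0) = 1.161. Require 1/(1 + K_p·1.161) = 0.02, so 1 + 1.161·K_p = 50.
K_p = (50 − 1)/1.161 = 42.2.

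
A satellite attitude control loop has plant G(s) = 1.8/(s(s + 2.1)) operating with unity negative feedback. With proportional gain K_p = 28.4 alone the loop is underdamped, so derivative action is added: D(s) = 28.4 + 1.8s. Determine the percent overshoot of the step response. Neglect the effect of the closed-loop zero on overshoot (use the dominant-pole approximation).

Forward path: (28.4 + 1.8s)·1.8/(s(s+2.1)). The closed-loop characteristic equation is s² + (2.1 + 1.8·1.8)s + 1.8·28.4 = 0.
That is s² + 5.34s + 51.12 = 0, so ω_n = 7.15 rad/s and ζ = 5.34/(2·7.15) = 0.3734.
%OS = 100·exp(−πζ/√(1−ζ²)) = 28.2%.

28.2%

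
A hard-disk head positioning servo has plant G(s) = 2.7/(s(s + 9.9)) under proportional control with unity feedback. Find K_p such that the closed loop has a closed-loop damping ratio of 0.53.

K_p = 32.3

Closed-loop characteristic equation: s² + 9.9s + K_p·2.7 = 0.
So ω_n = √(2.7K_p) and 2ζω_n = 9.9, giving ζ = 9.9/(2√(2.7K_p)).
Setting ζ = 0.53: √(2.7K_p) = 9.9/(2·0.53) = 9.34, so K_p = 87.23/2.7 = 32.3.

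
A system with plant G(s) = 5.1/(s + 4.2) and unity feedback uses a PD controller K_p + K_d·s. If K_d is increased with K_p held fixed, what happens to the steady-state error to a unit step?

unchanged

At s = 0 the derivative term contributes nothing: C(0) = K_p regardless of K_d, so K_pos = K_p·G(0) and e_ss are unchanged.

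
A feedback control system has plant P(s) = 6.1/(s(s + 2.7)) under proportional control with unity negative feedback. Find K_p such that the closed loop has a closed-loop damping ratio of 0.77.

Closed-loop characteristic equation: s² + 2.7s + K_p·6.1 = 0.
So ω_n = √(6.1K_p) and 2ζω_n = 2.7, giving ζ = 2.7/(2√(6.1K_p)).
Setting ζ = 0.77: √(6.1K_p) = 2.7/(2·0.77) = 1.753, so K_p = 3.074/6.1 = 0.504.

K_p = 0.504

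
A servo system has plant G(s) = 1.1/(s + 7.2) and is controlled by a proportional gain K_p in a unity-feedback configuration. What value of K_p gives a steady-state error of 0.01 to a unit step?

The loop is type 0, so e_ss(step) = 1/(1 + K_pos) with K_pos = K_p·G(0).
G(0) = 0.1528. Require 1/(1 + K_p·0.1528) = 0.01, so 1 + 0.1528·K_p = 100.
K_p = (100 − 1)/0.1528 = 648.

K_p = 648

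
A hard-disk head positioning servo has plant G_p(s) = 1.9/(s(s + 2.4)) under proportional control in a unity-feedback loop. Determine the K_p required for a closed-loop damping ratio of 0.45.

K_p = 3.74

Closed-loop characteristic equation: s² + 2.4s + K_p·1.9 = 0.
So ω_n = √(1.9K_p) and 2ζω_n = 2.4, giving ζ = 2.4/(2√(1.9K_p)).
Setting ζ = 0.45: √(1.9K_p) = 2.4/(2·0.45) = 2.667, so K_p = 7.111/1.9 = 3.74.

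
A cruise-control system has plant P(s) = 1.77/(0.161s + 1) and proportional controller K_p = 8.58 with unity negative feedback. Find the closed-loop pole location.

Closed loop: T(s) = K_p·P/(1+K_p·P) = 15.19/(0.161s + 1 + 15.19), with pole at s = −(1 + 15.19)/0.161 = −100.5.

s = -100.5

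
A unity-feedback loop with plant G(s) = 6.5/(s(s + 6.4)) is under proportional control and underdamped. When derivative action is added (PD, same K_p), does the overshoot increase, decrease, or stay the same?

decrease

The derivative term adds K·K_d to the s-coefficient of the characteristic equation, raising 2ζω_n while ω_n is unchanged; ζ increases, so overshoot decreases.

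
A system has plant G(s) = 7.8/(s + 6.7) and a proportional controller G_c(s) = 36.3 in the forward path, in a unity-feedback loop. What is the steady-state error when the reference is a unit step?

0.0231

The loop is type 0. Static position error constant K_pos = G_c(0)·G(0) = 36.3·1.164 = 42.26.
Steady-state error to a unit step: e_ss = 1/(1+K_pos) = 1/43.26 = 0.0231.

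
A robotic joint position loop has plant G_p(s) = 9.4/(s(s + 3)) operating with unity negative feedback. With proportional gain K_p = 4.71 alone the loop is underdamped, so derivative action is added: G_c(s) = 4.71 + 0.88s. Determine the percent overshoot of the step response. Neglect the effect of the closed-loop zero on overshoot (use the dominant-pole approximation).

Forward path: (4.71 + 0.88s)·9.4/(s(s+3)). The closed-loop characteristic equation is s² + (3 + 9.4·0.88)s + 9.4·4.71 = 0.
That is s² + 11.27s + 44.27 = 0, so ω_n = 6.654 rad/s and ζ = 11.27/(2·6.654) = 0.847.
%OS = 100·exp(−πζ/√(1−ζ²)) = 0.67%.

0.67%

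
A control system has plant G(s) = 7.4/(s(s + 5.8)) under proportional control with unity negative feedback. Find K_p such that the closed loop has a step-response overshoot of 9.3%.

From %OS = 100·exp(−πζ/√(1−ζ²)) = 9.3%, ζ = −ln(0.093)/√(π²+ln²(0.093)) = 0.6031.
Characteristic equation s² + 5.8s + 7.4K_p = 0 gives ζ = 5.8/(2√(7.4K_p)).
Setting ζ = 0.6031: √(7.4K_p) = 5.8/(2·0.6031) = 4.809, so K_p = 23.12/7.4 = 3.12.

K_p = 3.12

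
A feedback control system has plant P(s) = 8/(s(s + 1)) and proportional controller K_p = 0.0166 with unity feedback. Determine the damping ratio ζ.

ζ = 1.37

With unity feedback the closed-loop characteristic equation is s² + 1s + 0.0166·8 = s² + 1s + 0.1328 = 0.
Matching s² + 2ζω_n s + ω_n²: ω_n = √0.1328 = 0.3644 rad/s and 2ζω_n = 1, so ζ = 1/(2·0.3644) = 1.37.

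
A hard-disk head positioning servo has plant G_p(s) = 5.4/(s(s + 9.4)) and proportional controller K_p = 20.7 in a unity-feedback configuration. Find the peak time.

T_p = 0.332 s

From 1 + K_pG_p(s) = 0: s² + 9.4s + 111.8 = 0 ⇒ ω_n = 10.57, ζ = 0.4445.
Damped frequency ω_d = ω_n√(1−ζ²) = 9.47 rad/s, so peak time T_p = π/ω_d = 0.332 s.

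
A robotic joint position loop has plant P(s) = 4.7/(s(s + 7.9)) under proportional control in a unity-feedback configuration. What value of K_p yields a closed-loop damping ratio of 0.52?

Closed-loop characteristic equation: s² + 7.9s + K_p·4.7 = 0.
So ω_n = √(4.7K_p) and 2ζω_n = 7.9, giving ζ = 7.9/(2√(4.7K_p)).
Setting ζ = 0.52: √(4.7K_p) = 7.9/(2·0.52) = 7.596, so K_p = 57.7/4.7 = 12.3.

K_p = 12.3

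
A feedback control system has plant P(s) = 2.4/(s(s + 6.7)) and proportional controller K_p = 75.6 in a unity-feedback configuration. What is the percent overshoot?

44.6%

Closed-loop characteristic equation: s² + 6.7s + 181.4 = 0, so ω_n = 13.47 rad/s and ζ = 6.7/(2·13.47) = 0.2487.
%OS = 100·exp(−πζ/√(1−ζ²)) = 100·exp(−π·0.2487/√0.9381) = 44.6%.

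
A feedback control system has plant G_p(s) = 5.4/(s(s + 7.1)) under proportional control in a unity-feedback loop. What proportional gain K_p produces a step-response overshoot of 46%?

K_p = 40.5

From %OS = 100·exp(−πζ/√(1−ζ²)) = 46%, ζ = −ln(0.46)/√(π²+ln²(0.46)) = 0.24.
Characteristic equation s² + 7.1s + 5.4K_p = 0 gives ζ = 7.1/(2√(5.4K_p)).
Setting ζ = 0.24: √(5.4K_p) = 7.1/(2·0.24) = 14.79, so K_p = 218.9/5.4 = 40.5.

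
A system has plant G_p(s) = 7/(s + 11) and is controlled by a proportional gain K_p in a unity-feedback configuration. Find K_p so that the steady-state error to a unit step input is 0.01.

K_p = 156

For a type-0 loop with proportional control, e_ss = 1/(1 + K_p·G_p(0)).
G_p(0) = 0.6364. Require 1/(1 + K_p·0.6364) = 0.01, so 1 + 0.6364·K_p = 100.
K_p = (100 − 1)/0.6364 = 156.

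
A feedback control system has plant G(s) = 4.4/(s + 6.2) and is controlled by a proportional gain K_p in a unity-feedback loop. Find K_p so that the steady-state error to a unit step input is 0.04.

The loop is type 0, so e_ss(step) = 1/(1 + K_pos) with K_pos = K_p·G(0).
G(0) = 0.7097. Require 1/(1 + K_p·0.7097) = 0.04, so 1 + 0.7097·K_p = 25.
K_p = (25 − 1)/0.7097 = 33.8.

K_p = 33.8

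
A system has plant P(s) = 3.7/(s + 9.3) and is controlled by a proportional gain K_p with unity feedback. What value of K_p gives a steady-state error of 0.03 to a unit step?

The loop is type 0, so e_ss(step) = 1/(1 + K_pos) with K_pos = K_p·P(0).
P(0) = 0.3978. Require 1/(1 + K_p·0.3978) = 0.03, so 1 + 0.3978·K_p = 33.33.
K_p = (33.33 − 1)/0.3978 = 81.3.

K_p = 81.3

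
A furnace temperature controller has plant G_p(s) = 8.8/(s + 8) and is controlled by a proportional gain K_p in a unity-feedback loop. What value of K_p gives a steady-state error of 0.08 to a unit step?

For a type-0 loop with proportional control, e_ss = 1/(1 + K_p·G_p(0)).
G_p(0) = 1.1. Require 1/(1 + K_p·1.1) = 0.08, so 1 + 1.1·K_p = 12.5.
K_p = (12.5 − 1)/1.1 = 10.5.

K_p = 10.5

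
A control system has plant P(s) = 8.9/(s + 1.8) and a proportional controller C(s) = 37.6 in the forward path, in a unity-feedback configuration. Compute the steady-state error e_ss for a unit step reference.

The loop is type 0. Static position error constant K_pos = C(0)·P(0) = 37.6·4.944 = 185.9.
Steady-state error to a unit step: e_ss = 1/(1+K_pos) = 1/186.9 = 0.00535.

0.00535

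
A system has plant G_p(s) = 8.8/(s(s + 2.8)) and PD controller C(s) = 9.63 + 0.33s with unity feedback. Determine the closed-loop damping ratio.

Forward path: (9.63 + 0.33s)·8.8/(s(s+2.8)). The closed-loop characteristic equation is s² + (2.8 + 8.8·0.33)s + 8.8·9.63 = 0.
That is s² + 5.704s + 84.74 = 0, so ω_n = 9.206 rad/s and ζ = 5.704/(2·9.206) = 0.3098.

ζ = 0.31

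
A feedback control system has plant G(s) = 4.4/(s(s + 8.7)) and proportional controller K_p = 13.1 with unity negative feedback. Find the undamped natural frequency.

ω_n = 7.59 rad/s

1 + K_p·G(s) = 0 gives s² + 8.7s + 57.64 = 0.
So ω_n² = 57.64 ⇒ ω_n = 7.592 rad/s, and ζ = 8.7/(2ω_n) = 0.573.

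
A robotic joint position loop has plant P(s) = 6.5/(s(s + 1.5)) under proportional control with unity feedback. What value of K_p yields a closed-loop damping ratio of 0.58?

Closed-loop characteristic equation: s² + 1.5s + K_p·6.5 = 0.
So ω_n = √(6.5K_p) and 2ζω_n = 1.5, giving ζ = 1.5/(2√(6.5K_p)).
Setting ζ = 0.58: √(6.5K_p) = 1.5/(2·0.58) = 1.293, so K_p = 1.672/6.5 = 0.257.

K_p = 0.257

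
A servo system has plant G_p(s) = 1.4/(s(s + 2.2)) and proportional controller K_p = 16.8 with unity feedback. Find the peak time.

T_p = 0.665 s

From 1 + K_pG_p(s) = 0: s² + 2.2s + 23.52 = 0 ⇒ ω_n = 4.85, ζ = 0.2268.
Damped frequency ω_d = ω_n√(1−ζ²) = 4.723 rad/s, so peak time T_p = π/ω_d = 0.665 s.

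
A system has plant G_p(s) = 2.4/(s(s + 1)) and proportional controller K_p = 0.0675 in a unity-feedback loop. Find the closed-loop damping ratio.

ζ = 1.24

With unity feedback the closed-loop characteristic equation is s² + 1s + 0.0675·2.4 = s² + 1s + 0.162 = 0.
Matching s² + 2ζω_n s + ω_n²: ω_n = √0.162 = 0.4025 rad/s and 2ζω_n = 1, so ζ = 1/(2·0.4025) = 1.24.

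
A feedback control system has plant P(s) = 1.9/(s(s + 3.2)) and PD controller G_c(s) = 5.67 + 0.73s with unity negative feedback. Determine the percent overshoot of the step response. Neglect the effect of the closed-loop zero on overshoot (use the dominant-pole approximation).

Forward path: (5.67 + 0.73s)·1.9/(s(s+3.2)). The closed-loop characteristic equation is s² + (3.2 + 1.9·0.73)s + 1.9·5.67 = 0.
That is s² + 4.587s + 10.77 = 0, so ω_n = 3.282 rad/s and ζ = 4.587/(2·3.282) = 0.6988.
%OS = 100·exp(−πζ/√(1−ζ²)) = 4.65%.

4.65%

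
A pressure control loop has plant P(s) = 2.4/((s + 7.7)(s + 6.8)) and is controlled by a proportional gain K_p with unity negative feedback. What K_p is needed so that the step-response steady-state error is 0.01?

Steady-state error for a unit step on this type-0 loop is 1/(1 + K_p·P(0)).
P(0) = 0.04584. Require 1/(1 + K_p·0.04584) = 0.01, so 1 + 0.04584·K_p = 100.
K_p = (100 − 1)/0.04584 = 2160.

K_p = 2160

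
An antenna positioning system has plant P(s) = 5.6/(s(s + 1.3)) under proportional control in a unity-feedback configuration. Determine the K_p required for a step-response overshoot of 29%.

From %OS = 100·exp(−πζ/√(1−ζ²)) = 29%, ζ = −ln(0.29)/√(π²+ln²(0.29)) = 0.3666.
Characteristic equation s² + 1.3s + 5.6K_p = 0 gives ζ = 1.3/(2√(5.6K_p)).
Setting ζ = 0.3666: √(5.6K_p) = 1.3/(2·0.3666) = 1.773, so K_p = 3.144/5.6 = 0.561.

K_p = 0.561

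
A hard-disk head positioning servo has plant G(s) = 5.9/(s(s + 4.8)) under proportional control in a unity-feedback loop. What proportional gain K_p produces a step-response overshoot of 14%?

K_p = 3.47

From %OS = 100·exp(−πζ/√(1−ζ²)) = 14%, ζ = −ln(0.14)/√(π²+ln²(0.14)) = 0.5305.
Characteristic equation s² + 4.8s + 5.9K_p = 0 gives ζ = 4.8/(2√(5.9K_p)).
Setting ζ = 0.5305: √(5.9K_p) = 4.8/(2·0.5305) = 4.524, so K_p = 20.47/5.9 = 3.47.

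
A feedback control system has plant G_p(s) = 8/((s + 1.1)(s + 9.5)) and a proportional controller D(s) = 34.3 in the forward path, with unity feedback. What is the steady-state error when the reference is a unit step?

0.0367

The loop is type 0. Static position error constant K_pos = D(0)·G_p(0) = 34.3·0.7656 = 26.26.
Steady-state error to a unit step: e_ss = 1/(1+K_pos) = 1/27.26 = 0.0367.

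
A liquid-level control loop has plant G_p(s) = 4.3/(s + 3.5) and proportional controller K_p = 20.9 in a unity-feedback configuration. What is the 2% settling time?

T_s ≈ 0.0428 s

Closed-loop transfer function: T(s) = K_p·G_p(s)/(1 + K_p·G_p(s)) = 89.87/(s + 3.5 + 89.87) = 89.87/(s + 93.37).
Time constant τ = 1/93.37 = 0.01071 s, so the 2% settling time is about 4τ = 0.0428 s.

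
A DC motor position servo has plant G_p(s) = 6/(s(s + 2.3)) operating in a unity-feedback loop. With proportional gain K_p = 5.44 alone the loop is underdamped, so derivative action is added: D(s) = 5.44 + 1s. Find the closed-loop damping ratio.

Forward path: (5.44 + 1s)·6/(s(s+2.3)). The closed-loop characteristic equation is s² + (2.3 + 6·1)s + 6·5.44 = 0.
That is s² + 8.3s + 32.64 = 0, so ω_n = 5.713 rad/s and ζ = 8.3/(2·5.713) = 0.7264.

ζ = 0.726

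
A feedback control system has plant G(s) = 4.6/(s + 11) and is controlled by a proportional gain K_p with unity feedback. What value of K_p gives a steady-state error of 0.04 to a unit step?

K_p = 57.4

The loop is type 0, so e_ss(step) = 1/(1 + K_pos) with K_pos = K_p·G(0).
G(0) = 0.4182. Require 1/(1 + K_p·0.4182) = 0.04, so 1 + 0.4182·K_p = 25.
K_p = (25 − 1)/0.4182 = 57.4.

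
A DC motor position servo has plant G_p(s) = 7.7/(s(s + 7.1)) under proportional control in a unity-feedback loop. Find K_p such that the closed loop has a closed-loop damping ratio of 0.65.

Closed-loop characteristic equation: s² + 7.1s + K_p·7.7 = 0.
So ω_n = √(7.7K_p) and 2ζω_n = 7.1, giving ζ = 7.1/(2√(7.7K_p)).
Setting ζ = 0.65: √(7.7K_p) = 7.1/(2·0.65) = 5.462, so K_p = 29.83/7.7 = 3.87.

K_p = 3.87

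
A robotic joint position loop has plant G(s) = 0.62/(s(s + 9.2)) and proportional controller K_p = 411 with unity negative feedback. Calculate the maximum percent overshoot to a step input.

From 1 + K_pG(s) = 0: s² + 9.2s + 254.8 = 0 ⇒ ω_n = 15.96, ζ = 0.2882.
%OS = 100·exp(−πζ/√(1−ζ²)) = 100·exp(−π·0.2882/√0.917) = 38.9%.

38.9%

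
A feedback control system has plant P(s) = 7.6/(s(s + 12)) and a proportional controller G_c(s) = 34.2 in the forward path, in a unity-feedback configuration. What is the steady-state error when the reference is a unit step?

0

The open loop G_c(s)P(s) has a pole at the origin (type 1), so the static position error constant is infinite and e_ss = 1/(1+∞) = 0.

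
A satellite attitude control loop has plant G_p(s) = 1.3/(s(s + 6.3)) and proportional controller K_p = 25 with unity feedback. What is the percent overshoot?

From 1 + K_pG_p(s) = 0: s² + 6.3s + 32.5 = 0 ⇒ ω_n = 5.701, ζ = 0.5525.
%OS = 100·exp(−πζ/√(1−ζ²)) = 100·exp(−π·0.5525/√0.6947) = 12.5%.

12.5%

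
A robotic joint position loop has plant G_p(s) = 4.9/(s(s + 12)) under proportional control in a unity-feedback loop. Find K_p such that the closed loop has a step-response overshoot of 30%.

K_p = 57.4

From %OS = 100·exp(−πζ/√(1−ζ²)) = 30%, ζ = −ln(0.3)/√(π²+ln²(0.3)) = 0.3579.
Characteristic equation s² + 12s + 4.9K_p = 0 gives ζ = 12/(2√(4.9K_p)).
Setting ζ = 0.3579: √(4.9K_p) = 12/(2·0.3579) = 16.77, so K_p = 281.1/4.9 = 57.4.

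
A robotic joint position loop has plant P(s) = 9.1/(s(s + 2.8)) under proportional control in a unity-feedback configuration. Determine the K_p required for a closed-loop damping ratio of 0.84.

Closed-loop characteristic equation: s² + 2.8s + K_p·9.1 = 0.
So ω_n = √(9.1K_p) and 2ζω_n = 2.8, giving ζ = 2.8/(2√(9.1K_p)).
Setting ζ = 0.84: √(9.1K_p) = 2.8/(2·0.84) = 1.667, so K_p = 2.778/9.1 = 0.305.

K_p = 0.305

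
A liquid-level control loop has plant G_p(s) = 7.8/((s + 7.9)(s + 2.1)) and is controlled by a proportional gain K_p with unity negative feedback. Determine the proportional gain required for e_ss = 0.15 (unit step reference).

The loop is type 0, so e_ss(step) = 1/(1 + K_pos) with K_pos = K_p·G_p(0).
G_p(0) = 0.4702. Require 1/(1 + K_p·0.4702) = 0.15, so 1 + 0.4702·K_p = 6.667.
K_p = (6.667 − 1)/0.4702 = 12.1.

K_p = 12.1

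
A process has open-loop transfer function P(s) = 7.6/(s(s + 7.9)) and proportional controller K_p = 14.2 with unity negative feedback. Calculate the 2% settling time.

T_s ≈ 1.01 s

The closed-loop denominator s² + 7.9s + 107.9 gives ω_n = √107.9 = 10.39 and ζ = 7.9/(2ω_n) = 0.3802.
2% settling time T_s ≈ 4/(ζω_n) = 4/3.95 = 1.01 s.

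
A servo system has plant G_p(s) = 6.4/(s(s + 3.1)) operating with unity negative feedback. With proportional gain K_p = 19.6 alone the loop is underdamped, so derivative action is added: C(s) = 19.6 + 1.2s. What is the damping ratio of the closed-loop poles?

ζ = 0.481

Forward path: (19.6 + 1.2s)·6.4/(s(s+3.1)). The closed-loop characteristic equation is s² + (3.1 + 6.4·1.2)s + 6.4·19.6 = 0.
That is s² + 10.78s + 125.4 = 0, so ω_n = 11.2 rad/s and ζ = 10.78/(2·11.2) = 0.4812.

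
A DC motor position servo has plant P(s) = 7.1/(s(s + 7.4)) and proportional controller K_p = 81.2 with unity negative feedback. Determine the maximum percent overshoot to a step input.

The closed-loop denominator s² + 7.4s + 576.5 gives ω_n = √576.5 = 24.01 and ζ = 7.4/(2ω_n) = 0.1541.
%OS = 100·exp(−πζ/√(1−ζ²)) = 100·exp(−π·0.1541/√0.9763) = 61.3%.

61.3%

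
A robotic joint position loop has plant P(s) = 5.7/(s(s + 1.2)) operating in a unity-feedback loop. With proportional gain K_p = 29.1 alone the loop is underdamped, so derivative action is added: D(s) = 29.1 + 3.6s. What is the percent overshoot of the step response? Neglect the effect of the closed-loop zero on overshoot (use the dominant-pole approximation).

Forward path: (29.1 + 3.6s)·5.7/(s(s+1.2)). The closed-loop characteristic equation is s² + (1.2 + 5.7·3.6)s + 5.7·29.1 = 0.
That is s² + 21.72s + 165.9 = 0, so ω_n = 12.88 rad/s and ζ = 21.72/(2·12.88) = 0.8432.
%OS = 100·exp(−πζ/√(1−ζ²)) = 0.724%.

0.724%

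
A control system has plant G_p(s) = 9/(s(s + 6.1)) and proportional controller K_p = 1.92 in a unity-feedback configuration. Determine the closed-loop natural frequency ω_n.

ω_n = 4.16 rad/s

1 + K_p·G_p(s) = 0 gives s² + 6.1s + 17.28 = 0.
Matching s² + 2ζω_n s + ω_n²: ω_n = √17.28 = 4.157 rad/s and 2ζω_n = 6.1, so ζ = 6.1/(2·4.157) = 0.734.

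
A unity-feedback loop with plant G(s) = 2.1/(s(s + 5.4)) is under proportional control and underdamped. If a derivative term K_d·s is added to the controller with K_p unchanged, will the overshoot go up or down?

decrease

The derivative term adds K·K_d to the s-coefficient of the characteristic equation, raising 2ζω_n while ω_n is unchanged; ζ increases, so overshoot decreases.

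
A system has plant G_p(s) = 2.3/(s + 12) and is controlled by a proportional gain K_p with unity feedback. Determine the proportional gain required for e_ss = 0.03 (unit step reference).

K_p = 169

The loop is type 0, so e_ss(step) = 1/(1 + K_pos) with K_pos = K_p·G_p(0).
G_p(0) = 0.1917. Require 1/(1 + K_p·0.1917) = 0.03, so 1 + 0.1917·K_p = 33.33.
K_p = (33.33 − 1)/0.1917 = 169.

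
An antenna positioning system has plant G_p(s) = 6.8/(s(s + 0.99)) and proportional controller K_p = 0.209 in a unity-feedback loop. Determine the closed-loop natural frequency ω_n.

1 + K_p·G_p(s) = 0 gives s² + 0.99s + 1.421 = 0.
So ω_n² = 1.421 ⇒ ω_n = 1.192 rad/s, and ζ = 0.99/(2ω_n) = 0.415.

ω_n = 1.19 rad/s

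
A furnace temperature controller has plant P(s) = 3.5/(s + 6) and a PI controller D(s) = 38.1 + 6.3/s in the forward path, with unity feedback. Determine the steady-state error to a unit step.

The open loop D(s)P(s) has a pole at the origin (type 1), so the static position error constant is infinite and e_ss = 1/(1+∞) = 0.

0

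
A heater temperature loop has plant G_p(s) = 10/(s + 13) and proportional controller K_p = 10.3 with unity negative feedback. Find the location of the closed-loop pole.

s = -116

Closed-loop transfer function: T(s) = K_p·G_p(s)/(1 + K_p·G_p(s)) = 103/(s + 13 + 103) = 103/(s + 116).
The closed-loop pole is at s = −116.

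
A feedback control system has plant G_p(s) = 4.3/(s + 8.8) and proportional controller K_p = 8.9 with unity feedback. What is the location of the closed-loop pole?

s = -47.07

Closed-loop transfer function: T(s) = K_p·G_p(s)/(1 + K_p·G_p(s)) = 38.27/(s + 8.8 + 38.27) = 38.27/(s + 47.07).
The closed-loop pole is at s = −47.07.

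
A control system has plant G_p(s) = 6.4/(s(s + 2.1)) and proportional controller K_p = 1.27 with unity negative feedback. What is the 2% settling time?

Closed-loop characteristic equation: s² + 2.1s + 8.128 = 0, so ω_n = 2.851 rad/s and ζ = 2.1/(2·2.851) = 0.3683.
2% settling time T_s ≈ 4/(ζω_n) = 4/1.05 = 3.81 s.

T_s ≈ 3.81 s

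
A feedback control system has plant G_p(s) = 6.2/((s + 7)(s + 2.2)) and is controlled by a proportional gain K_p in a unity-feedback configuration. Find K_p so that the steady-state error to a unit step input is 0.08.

K_p = 28.6

Steady-state error for a unit step on this type-0 loop is 1/(1 + K_p·G_p(0)).
G_p(0) = 0.4026. Require 1/(1 + K_p·0.4026) = 0.08, so 1 + 0.4026·K_p = 12.5.
K_p = (12.5 − 1)/0.4026 = 28.6.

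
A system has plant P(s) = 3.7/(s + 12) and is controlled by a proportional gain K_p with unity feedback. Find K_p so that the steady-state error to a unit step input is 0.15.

The loop is type 0, so e_ss(step) = 1/(1 + K_pos) with K_pos = K_p·P(0).
P(0) = 0.3083. Require 1/(1 + K_p·0.3083) = 0.15, so 1 + 0.3083·K_p = 6.667.
K_p = (6.667 − 1)/0.3083 = 18.4.

K_p = 18.4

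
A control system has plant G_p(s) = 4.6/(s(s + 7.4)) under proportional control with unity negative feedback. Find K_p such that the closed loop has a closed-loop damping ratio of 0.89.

Closed-loop characteristic equation: s² + 7.4s + K_p·4.6 = 0.
So ω_n = √(4.6K_p) and 2ζω_n = 7.4, giving ζ = 7.4/(2√(4.6K_p)).
Setting ζ = 0.89: √(4.6K_p) = 7.4/(2·0.89) = 4.157, so K_p = 17.28/4.6 = 3.76.

K_p = 3.76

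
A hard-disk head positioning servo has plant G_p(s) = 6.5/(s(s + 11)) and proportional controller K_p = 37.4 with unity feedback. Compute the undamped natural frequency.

ω_n = 15.6 rad/s

With unity feedback the closed-loop characteristic equation is s² + 11s + 37.4·6.5 = s² + 11s + 243.1 = 0.
So ω_n² = 243.1 ⇒ ω_n = 15.59 rad/s, and ζ = 11/(2ω_n) = 0.353.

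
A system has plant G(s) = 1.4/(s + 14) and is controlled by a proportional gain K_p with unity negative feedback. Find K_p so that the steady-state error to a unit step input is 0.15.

For a type-0 loop with proportional control, e_ss = 1/(1 + K_p·G(0)).
G(0) = 0.1. Require 1/(1 + K_p·0.1) = 0.15, so 1 + 0.1·K_p = 6.667.
K_p = (6.667 − 1)/0.1 = 56.7.

K_p = 56.7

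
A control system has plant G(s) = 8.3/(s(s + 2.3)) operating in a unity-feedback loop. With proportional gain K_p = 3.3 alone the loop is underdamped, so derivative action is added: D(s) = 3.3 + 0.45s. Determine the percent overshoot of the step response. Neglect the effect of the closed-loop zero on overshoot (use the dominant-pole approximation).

Forward path: (3.3 + 0.45s)·8.3/(s(s+2.3)). The closed-loop characteristic equation is s² + (2.3 + 8.3·0.45)s + 8.3·3.3 = 0.
That is s² + 6.035s + 27.39 = 0, so ω_n = 5.234 rad/s and ζ = 6.035/(2·5.234) = 0.5766.
%OS = 100·exp(−πζ/√(1−ζ²)) = 10.9%.

10.9%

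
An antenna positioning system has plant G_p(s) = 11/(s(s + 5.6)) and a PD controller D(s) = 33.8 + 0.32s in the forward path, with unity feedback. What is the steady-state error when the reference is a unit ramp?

0.0151

The loop has one pole at the origin (type 1). Velocity error constant K_v = lim_{s→0} s·D(s)G_p(s) = 33.8·11/5.6 = 66.39.
Steady-state error to a unit ramp: e_ss = 1/K_v = 0.0151.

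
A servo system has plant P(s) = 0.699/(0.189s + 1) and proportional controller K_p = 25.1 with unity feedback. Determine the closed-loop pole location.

s = -98.12

Closed loop: T(s) = K_p·P/(1+K_p·P) = 17.54/(0.189s + 1 + 17.54), with pole at s = −(1 + 17.54)/0.189 = −98.12.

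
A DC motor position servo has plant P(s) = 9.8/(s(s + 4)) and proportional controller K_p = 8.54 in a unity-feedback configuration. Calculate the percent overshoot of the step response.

From 1 + K_pP(s) = 0: s² + 4s + 83.69 = 0 ⇒ ω_n = 9.148, ζ = 0.2186.
%OS = 100·exp(−πζ/√(1−ζ²)) = 100·exp(−π·0.2186/√0.9522) = 49.5%.

49.5%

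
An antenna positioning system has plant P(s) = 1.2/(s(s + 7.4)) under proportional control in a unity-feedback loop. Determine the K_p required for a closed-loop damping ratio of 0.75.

K_p = 20.3

Closed-loop characteristic equation: s² + 7.4s + K_p·1.2 = 0.
So ω_n = √(1.2K_p) and 2ζω_n = 7.4, giving ζ = 7.4/(2√(1.2K_p)).
Setting ζ = 0.75: √(1.2K_p) = 7.4/(2·0.75) = 4.933, so K_p = 24.34/1.2 = 20.3.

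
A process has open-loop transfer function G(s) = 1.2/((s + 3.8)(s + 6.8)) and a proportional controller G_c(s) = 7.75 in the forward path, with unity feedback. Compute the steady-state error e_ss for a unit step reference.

The loop is type 0. Static position error constant K_pos = G_c(0)·G(0) = 7.75·0.04644 = 0.3599.
Steady-state error to a unit step: e_ss = 1/(1+K_pos) = 1/1.36 = 0.735.

0.735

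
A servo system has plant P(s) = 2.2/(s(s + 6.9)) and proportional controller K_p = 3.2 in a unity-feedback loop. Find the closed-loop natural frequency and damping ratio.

The closed-loop denominator is s(s+6.9) + 3.2·2.2 = s² + 6.9s + 7.04.
So ω_n² = 7.04 ⇒ ω_n = 2.653 rad/s, and ζ = 6.9/(2ω_n) = 1.3.

ω_n = 2.65 rad/s, ζ = 1.3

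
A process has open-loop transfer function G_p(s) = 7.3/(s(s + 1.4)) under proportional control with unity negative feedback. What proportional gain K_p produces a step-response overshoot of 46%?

K_p = 1.17

From %OS = 100·exp(−πζ/√(1−ζ²)) = 46%, ζ = −ln(0.46)/√(π²+ln²(0.46)) = 0.24.
Characteristic equation s² + 1.4s + 7.3K_p = 0 gives ζ = 1.4/(2√(7.3K_p)).
Setting ζ = 0.24: √(7.3K_p) = 1.4/(2·0.24) = 2.917, so K_p = 8.51/7.3 = 1.17.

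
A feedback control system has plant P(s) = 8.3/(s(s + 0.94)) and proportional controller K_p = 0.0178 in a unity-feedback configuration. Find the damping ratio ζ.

ζ = 1.22

With unity feedback the closed-loop characteristic equation is s² + 0.94s + 0.0178·8.3 = s² + 0.94s + 0.1477 = 0.
Matching s² + 2ζω_n s + ω_n²: ω_n = √0.1477 = 0.3844 rad/s and 2ζω_n = 0.94, so ζ = 0.94/(2·0.3844) = 1.22.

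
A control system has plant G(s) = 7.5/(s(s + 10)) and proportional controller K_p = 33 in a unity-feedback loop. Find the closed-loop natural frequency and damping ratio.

With unity feedback the closed-loop characteristic equation is s² + 10s + 33·7.5 = s² + 10s + 247.5 = 0.
Matching s² + 2ζω_n s + ω_n²: ω_n = √247.5 = 15.73 rad/s and 2ζω_n = 10, so ζ = 10/(2·15.73) = 0.318.

ω_n = 15.7 rad/s, ζ = 0.318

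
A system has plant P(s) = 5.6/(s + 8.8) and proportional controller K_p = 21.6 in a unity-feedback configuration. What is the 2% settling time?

Closed-loop transfer function: T(s) = K_p·P(s)/(1 + K_p·P(s)) = 121/(s + 8.8 + 121) = 121/(s + 129.8).
Time constant τ = 1/129.8 = 0.007707 s, so the 2% settling time is about 4τ = 0.0308 s.

T_s ≈ 0.0308 s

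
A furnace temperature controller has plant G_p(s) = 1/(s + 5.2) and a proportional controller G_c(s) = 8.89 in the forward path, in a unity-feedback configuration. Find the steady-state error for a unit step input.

The loop is type 0. Static position error constant K_pos = G_c(0)·G_p(0) = 8.89·0.1923 = 1.71.
Steady-state error to a unit step: e_ss = 1/(1+K_pos) = 1/2.71 = 0.369.

0.369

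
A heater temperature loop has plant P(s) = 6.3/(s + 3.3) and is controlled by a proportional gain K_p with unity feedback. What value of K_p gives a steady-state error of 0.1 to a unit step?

The loop is type 0, so e_ss(step) = 1/(1 + K_pos) with K_pos = K_p·P(0).
P(0) = 1.909. Require 1/(1 + K_p·1.909) = 0.1, so 1 + 1.909·K_p = 10.
K_p = (10 − 1)/1.909 = 4.71.

K_p = 4.71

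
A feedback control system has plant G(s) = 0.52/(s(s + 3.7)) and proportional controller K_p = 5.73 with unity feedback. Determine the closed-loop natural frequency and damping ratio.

ω_n = 1.73 rad/s, ζ = 1.07

1 + K_p·G(s) = 0 gives s² + 3.7s + 2.98 = 0.
Matching s² + 2ζω_n s + ω_n²: ω_n = √2.98 = 1.726 rad/s and 2ζω_n = 3.7, so ζ = 3.7/(2·1.726) = 1.07.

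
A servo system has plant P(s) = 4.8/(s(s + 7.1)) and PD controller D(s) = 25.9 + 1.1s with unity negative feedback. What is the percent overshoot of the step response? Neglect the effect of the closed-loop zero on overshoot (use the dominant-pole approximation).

Forward path: (25.9 + 1.1s)·4.8/(s(s+7.1)). The closed-loop characteristic equation is s² + (7.1 + 4.8·1.1)s + 4.8·25.9 = 0.
That is s² + 12.38s + 124.3 = 0, so ω_n = 11.15 rad/s and ζ = 12.38/(2·11.15) = 0.5552.
%OS = 100·exp(−πζ/√(1−ζ²)) = 12.3%.

12.3%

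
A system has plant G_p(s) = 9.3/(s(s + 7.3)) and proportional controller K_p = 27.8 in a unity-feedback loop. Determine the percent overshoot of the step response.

48.1%

Closed-loop characteristic equation: s² + 7.3s + 258.5 = 0, so ω_n = 16.08 rad/s and ζ = 7.3/(2·16.08) = 0.227.
%OS = 100·exp(−πζ/√(1−ζ²)) = 100·exp(−π·0.227/√0.9485) = 48.1%.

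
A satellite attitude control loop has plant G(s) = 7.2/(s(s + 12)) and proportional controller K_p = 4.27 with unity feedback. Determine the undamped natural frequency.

1 + K_p·G(s) = 0 gives s² + 12s + 30.74 = 0.
Matching s² + 2ζω_n s + ω_n²: ω_n = √30.74 = 5.545 rad/s and 2ζω_n = 12, so ζ = 12/(2·5.545) = 1.08.

ω_n = 5.54 rad/s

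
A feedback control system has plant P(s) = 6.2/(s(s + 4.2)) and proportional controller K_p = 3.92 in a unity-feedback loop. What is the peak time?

Closed-loop characteristic equation: s² + 4.2s + 24.3 = 0, so ω_n = 4.93 rad/s and ζ = 4.2/(2·4.93) = 0.426.
Damped frequency ω_d = ω_n√(1−ζ²) = 4.46 rad/s, so peak time T_p = π/ω_d = 0.704 s.

T_p = 0.704 s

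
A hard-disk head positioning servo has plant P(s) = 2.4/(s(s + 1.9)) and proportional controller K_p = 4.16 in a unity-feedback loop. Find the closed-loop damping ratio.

ζ = 0.301

1 + K_p·P(s) = 0 gives s² + 1.9s + 9.984 = 0.
Matching s² + 2ζω_n s + ω_n²: ω_n = √9.984 = 3.16 rad/s and 2ζω_n = 1.9, so ζ = 1.9/(2·3.16) = 0.301.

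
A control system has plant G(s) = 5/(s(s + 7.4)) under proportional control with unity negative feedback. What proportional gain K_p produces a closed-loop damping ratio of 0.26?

Closed-loop characteristic equation: s² + 7.4s + K_p·5 = 0.
So ω_n = √(5K_p) and 2ζω_n = 7.4, giving ζ = 7.4/(2√(5K_p)).
Setting ζ = 0.26: √(5K_p) = 7.4/(2·0.26) = 14.23, so K_p = 202.5/5 = 40.5.

K_p = 40.5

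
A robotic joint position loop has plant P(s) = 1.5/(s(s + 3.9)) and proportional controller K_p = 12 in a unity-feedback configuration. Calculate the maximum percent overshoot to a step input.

The closed-loop denominator s² + 3.9s + 18 gives ω_n = √18 = 4.243 and ζ = 3.9/(2ω_n) = 0.4596.
%OS = 100·exp(−πζ/√(1−ζ²)) = 100·exp(−π·0.4596/√0.7887) = 19.7%.

19.7%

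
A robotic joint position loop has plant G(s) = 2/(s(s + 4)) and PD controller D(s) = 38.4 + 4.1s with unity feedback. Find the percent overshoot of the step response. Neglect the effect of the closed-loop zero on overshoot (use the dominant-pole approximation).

4.76%

Forward path: (38.4 + 4.1s)·2/(s(s+4)). The closed-loop characteristic equation is s² + (4 + 2·4.1)s + 2·38.4 = 0.
That is s² + 12.2s + 76.8 = 0, so ω_n = 8.764 rad/s and ζ = 12.2/(2·8.764) = 0.6961.
%OS = 100·exp(−πζ/√(1−ζ²)) = 4.76%.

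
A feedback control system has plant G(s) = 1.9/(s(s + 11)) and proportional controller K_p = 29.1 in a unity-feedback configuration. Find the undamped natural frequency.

The closed-loop denominator is s(s+11) + 29.1·1.9 = s² + 11s + 55.29.
Matching s² + 2ζω_n s + ω_n²: ω_n = √55.29 = 7.436 rad/s and 2ζω_n = 11, so ζ = 11/(2·7.436) = 0.74.

ω_n = 7.44 rad/s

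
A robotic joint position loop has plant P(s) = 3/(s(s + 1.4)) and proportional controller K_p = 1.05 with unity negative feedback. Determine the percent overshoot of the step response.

26%

The closed-loop denominator s² + 1.4s + 3.15 gives ω_n = √3.15 = 1.775 and ζ = 1.4/(2ω_n) = 0.3944.
%OS = 100·exp(−πζ/√(1−ζ²)) = 100·exp(−π·0.3944/√0.8444) = 26%.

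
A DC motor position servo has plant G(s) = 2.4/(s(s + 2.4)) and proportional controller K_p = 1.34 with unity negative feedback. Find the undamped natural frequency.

ω_n = 1.79 rad/s

1 + K_p·G(s) = 0 gives s² + 2.4s + 3.216 = 0.
Matching s² + 2ζω_n s + ω_n²: ω_n = √3.216 = 1.793 rad/s and 2ζω_n = 2.4, so ζ = 2.4/(2·1.793) = 0.669.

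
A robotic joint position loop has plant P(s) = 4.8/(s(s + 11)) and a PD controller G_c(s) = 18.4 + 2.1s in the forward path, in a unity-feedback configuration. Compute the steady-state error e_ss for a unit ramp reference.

The loop has one pole at the origin (type 1). Velocity error constant K_v = lim_{s→0} s·G_c(s)P(s) = 18.4·4.8/11 = 8.029.
Steady-state error to a unit ramp: e_ss = 1/K_v = 0.125.

0.125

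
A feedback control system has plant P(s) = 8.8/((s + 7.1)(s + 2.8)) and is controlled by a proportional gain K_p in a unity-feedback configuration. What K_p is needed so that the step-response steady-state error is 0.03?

Steady-state error for a unit step on this type-0 loop is 1/(1 + K_p·P(0)).
P(0) = 0.4427. Require 1/(1 + K_p·0.4427) = 0.03, so 1 + 0.4427·K_p = 33.33.
K_p = (33.33 − 1)/0.4427 = 73.

K_p = 73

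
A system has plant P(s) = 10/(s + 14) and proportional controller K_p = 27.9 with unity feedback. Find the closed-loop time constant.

Closed-loop transfer function: T(s) = K_p·P(s)/(1 + K_p·P(s)) = 279/(s + 14 + 279) = 279/(s + 293).
Time constant τ = 1/293 = 0.00341 s.

τ = 0.00341 s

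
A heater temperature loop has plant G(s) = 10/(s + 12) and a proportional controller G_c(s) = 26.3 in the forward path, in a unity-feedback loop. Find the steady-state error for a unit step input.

The loop is type 0. Static position error constant K_pos = G_c(0)·G(0) = 26.3·0.8333 = 21.92.
Steady-state error to a unit step: e_ss = 1/(1+K_pos) = 1/22.92 = 0.0436.

0.0436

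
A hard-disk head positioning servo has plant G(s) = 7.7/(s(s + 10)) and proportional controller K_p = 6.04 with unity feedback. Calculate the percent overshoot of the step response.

The closed-loop denominator s² + 10s + 46.51 gives ω_n = √46.51 = 6.82 and ζ = 10/(2ω_n) = 0.7332.
%OS = 100·exp(−πζ/√(1−ζ²)) = 100·exp(−π·0.7332/√0.4625) = 3.38%.

3.38%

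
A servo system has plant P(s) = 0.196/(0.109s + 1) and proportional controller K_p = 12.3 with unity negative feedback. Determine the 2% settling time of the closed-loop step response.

Closed loop: T(s) = K_p·P/(1+K_p·P) = 2.411/(0.109s + 1 + 2.411), with pole at s = −(1 + 2.411)/0.109 = −31.29.
τ = 1/31.29 = 0.03196 s, so 2% settling time ≈ 4τ = 0.128 s.

T_s ≈ 0.128 s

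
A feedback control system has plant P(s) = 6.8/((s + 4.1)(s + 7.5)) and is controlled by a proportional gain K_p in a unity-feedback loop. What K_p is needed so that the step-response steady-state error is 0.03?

K_p = 146

For a type-0 loop with proportional control, e_ss = 1/(1 + K_p·P(0)).
P(0) = 0.2211. Require 1/(1 + K_p·0.2211) = 0.03, so 1 + 0.2211·K_p = 33.33.
K_p = (33.33 − 1)/0.2211 = 146.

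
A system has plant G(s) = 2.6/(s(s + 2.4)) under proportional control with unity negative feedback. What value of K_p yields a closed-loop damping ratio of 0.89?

Closed-loop characteristic equation: s² + 2.4s + K_p·2.6 = 0.
So ω_n = √(2.6K_p) and 2ζω_n = 2.4, giving ζ = 2.4/(2√(2.6K_p)).
Setting ζ = 0.89: √(2.6K_p) = 2.4/(2·0.89) = 1.348, so K_p = 1.818/2.6 = 0.699.

K_p = 0.699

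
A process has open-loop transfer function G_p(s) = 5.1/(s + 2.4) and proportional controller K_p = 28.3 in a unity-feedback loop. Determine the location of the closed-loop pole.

s = -146.7

Closed-loop transfer function: T(s) = K_p·G_p(s)/(1 + K_p·G_p(s)) = 144.3/(s + 2.4 + 144.3) = 144.3/(s + 146.7).
The closed-loop pole is at s = −146.7.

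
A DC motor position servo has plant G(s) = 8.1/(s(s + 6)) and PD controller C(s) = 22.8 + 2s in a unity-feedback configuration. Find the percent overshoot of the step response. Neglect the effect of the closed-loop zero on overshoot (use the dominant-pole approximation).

Forward path: (22.8 + 2s)·8.1/(s(s+6)). The closed-loop characteristic equation is s² + (6 + 8.1·2)s + 8.1·22.8 = 0.
That is s² + 22.2s + 184.7 = 0, so ω_n = 13.59 rad/s and ζ = 22.2/(2·13.59) = 0.8168.
%OS = 100·exp(−πζ/√(1−ζ²)) = 1.17%.

1.17%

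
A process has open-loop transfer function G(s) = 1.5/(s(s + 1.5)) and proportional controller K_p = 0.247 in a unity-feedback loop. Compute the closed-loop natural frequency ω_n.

With unity feedback the closed-loop characteristic equation is s² + 1.5s + 0.247·1.5 = s² + 1.5s + 0.3705 = 0.
So ω_n² = 0.3705 ⇒ ω_n = 0.6087 rad/s, and ζ = 1.5/(2ω_n) = 1.23.

ω_n = 0.609 rad/s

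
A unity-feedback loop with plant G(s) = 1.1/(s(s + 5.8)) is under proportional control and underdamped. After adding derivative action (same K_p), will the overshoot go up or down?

decrease

With PD the characteristic equation becomes s² + (a + K·K_d)s + K·K_p = 0; the damping term grows, ζ rises, overshoot falls.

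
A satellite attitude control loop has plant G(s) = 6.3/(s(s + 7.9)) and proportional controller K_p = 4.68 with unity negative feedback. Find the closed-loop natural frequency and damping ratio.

ω_n = 5.43 rad/s, ζ = 0.727

1 + K_p·G(s) = 0 gives s² + 7.9s + 29.48 = 0.
Matching s² + 2ζω_n s + ω_n²: ω_n = √29.48 = 5.43 rad/s and 2ζω_n = 7.9, so ζ = 7.9/(2·5.43) = 0.727.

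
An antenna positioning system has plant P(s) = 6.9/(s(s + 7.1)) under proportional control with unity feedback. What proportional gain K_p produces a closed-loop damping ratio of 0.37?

Closed-loop characteristic equation: s² + 7.1s + K_p·6.9 = 0.
So ω_n = √(6.9K_p) and 2ζω_n = 7.1, giving ζ = 7.1/(2√(6.9K_p)).
Setting ζ = 0.37: √(6.9K_p) = 7.1/(2·0.37) = 9.595, so K_p = 92.06/6.9 = 13.3.

K_p = 13.3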